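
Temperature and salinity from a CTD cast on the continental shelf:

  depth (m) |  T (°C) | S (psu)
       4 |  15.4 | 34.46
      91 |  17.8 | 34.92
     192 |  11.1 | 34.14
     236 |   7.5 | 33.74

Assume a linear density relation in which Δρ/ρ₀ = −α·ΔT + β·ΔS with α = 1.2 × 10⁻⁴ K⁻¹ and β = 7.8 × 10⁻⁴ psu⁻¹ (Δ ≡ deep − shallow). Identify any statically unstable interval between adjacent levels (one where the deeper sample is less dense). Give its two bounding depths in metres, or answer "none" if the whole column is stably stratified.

Evaluate Δρ/ρ₀ = −αΔT + βΔS across each adjacent pair:
  4–91 m: −αΔT+βΔS = −(1.2 × 10⁻⁴)(+2.4)+(7.8 × 10⁻⁴)(+0.46) = 7.1 × 10⁻⁵ → stable
  91–192 m: −αΔT+βΔS = −(1.2 × 10⁻⁴)(-6.7)+(7.8 × 10⁻⁴)(-0.78) = 2.0 × 10⁻⁴ → stable
  192–236 m: −αΔT+βΔS = −(1.2 × 10⁻⁴)(-3.6)+(7.8 × 10⁻⁴)(-0.40) = 1.2 × 10⁻⁴ → stable
Every interval has Δρ > 0: the column is stably stratified throughout.

none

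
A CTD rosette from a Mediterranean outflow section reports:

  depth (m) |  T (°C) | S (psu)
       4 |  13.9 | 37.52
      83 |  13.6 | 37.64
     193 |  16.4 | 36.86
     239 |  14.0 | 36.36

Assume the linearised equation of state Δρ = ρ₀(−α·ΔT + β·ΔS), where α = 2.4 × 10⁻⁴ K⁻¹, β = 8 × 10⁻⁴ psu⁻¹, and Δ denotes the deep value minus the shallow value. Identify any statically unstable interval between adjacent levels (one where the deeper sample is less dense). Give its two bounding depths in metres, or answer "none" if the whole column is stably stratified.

83–193 m

Evaluate Δρ/ρ₀ = −αΔT + βΔS across each adjacent pair:
  4–83 m: −αΔT+βΔS = −(2.4 × 10⁻⁴)(-0.3)+(8 × 10⁻⁴)(+0.12) = 1.7 × 10⁻⁴ → stable
  83–193 m: −αΔT+βΔS = −(2.4 × 10⁻⁴)(+2.8)+(8 × 10⁻⁴)(-0.78) = -1.3 × 10⁻³ → UNSTABLE
  193–239 m: −αΔT+βΔS = −(2.4 × 10⁻⁴)(-2.4)+(8 × 10⁻⁴)(-0.50) = 1.8 × 10⁻⁴ → stable
The 83–193 m interval has Δρ < 0: lighter water underlies denser water.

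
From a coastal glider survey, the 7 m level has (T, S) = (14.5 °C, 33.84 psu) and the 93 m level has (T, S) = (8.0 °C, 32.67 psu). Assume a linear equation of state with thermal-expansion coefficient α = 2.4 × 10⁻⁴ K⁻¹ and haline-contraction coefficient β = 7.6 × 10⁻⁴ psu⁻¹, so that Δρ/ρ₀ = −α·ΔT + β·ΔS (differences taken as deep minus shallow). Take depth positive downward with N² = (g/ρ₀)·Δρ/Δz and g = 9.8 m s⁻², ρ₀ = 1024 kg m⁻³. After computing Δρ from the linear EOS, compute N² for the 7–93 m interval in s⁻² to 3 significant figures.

7.64 × 10⁻⁵ s⁻²

ΔT = -6.5 K, ΔS = -1.17 psu (deep − shallow).
Δρ/ρ₀ = −αΔT + βΔS = 1.56 × 10⁻³ − 8.892 × 10⁻⁴ = 6.708 × 10⁻⁴, so Δρ ≈ 0.6869 kg m⁻³.
N² = (g/ρ₀)·Δρ/Δz = g·(Δρ/ρ₀)/Δz = 9.8 × 6.708 × 10⁻⁴ / 86 = 7.6440 × 10⁻⁵ s⁻² ≈ 7.64 × 10⁻⁵ s⁻².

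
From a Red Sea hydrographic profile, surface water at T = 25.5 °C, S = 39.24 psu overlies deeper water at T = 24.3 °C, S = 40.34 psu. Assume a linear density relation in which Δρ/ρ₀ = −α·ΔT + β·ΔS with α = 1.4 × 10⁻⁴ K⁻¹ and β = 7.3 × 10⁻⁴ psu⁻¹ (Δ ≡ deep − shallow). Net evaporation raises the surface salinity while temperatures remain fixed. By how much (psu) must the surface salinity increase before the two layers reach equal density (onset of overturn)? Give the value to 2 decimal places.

Neutral buoyancy requires −α(T_deep − T_surf) + β(S_deep − S_surf′) = 0.
S_surf′ = S_deep − (α/β)·ΔT = 40.34 − (1.4 × 10⁻⁴/7.3 × 10⁻⁴)·(-1.2) = 40.5701 psu.
Increase required: 40.5701 − 39.24 = 1.3301 psu.

1.33 psu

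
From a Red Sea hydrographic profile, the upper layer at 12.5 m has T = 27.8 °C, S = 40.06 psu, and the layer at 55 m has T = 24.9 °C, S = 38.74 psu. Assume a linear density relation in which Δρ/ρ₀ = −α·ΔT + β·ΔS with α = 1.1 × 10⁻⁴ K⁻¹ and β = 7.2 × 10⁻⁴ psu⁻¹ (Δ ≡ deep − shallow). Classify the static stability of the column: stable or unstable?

unstable

ΔT = 24.9 − 27.8 = -2.9 K and ΔS = 38.74 − 40.06 = -1.32 psu (deep − shallow).
−αΔT = 3.19 × 10⁻⁴; βΔS = -9.504 × 10⁻⁴; sum Δρ/ρ₀ = -6.314 × 10⁻⁴.
Δρ/ρ₀ < 0, so Δρ < 0: deeper water is lighter → statically unstable; the column would overturn.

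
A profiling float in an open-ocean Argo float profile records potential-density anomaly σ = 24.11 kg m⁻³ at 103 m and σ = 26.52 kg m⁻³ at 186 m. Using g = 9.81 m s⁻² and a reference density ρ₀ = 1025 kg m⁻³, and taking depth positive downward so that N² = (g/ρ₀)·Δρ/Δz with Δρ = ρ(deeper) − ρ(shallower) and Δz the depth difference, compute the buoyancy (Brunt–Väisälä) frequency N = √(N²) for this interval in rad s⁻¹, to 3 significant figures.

Δρ = 1026.52 − 1024.11 = 2.41 kg m⁻³ over Δz = 186 − 103 = 83 m.
N² = (9.81/1025) × (2.41/83) = 2.7790 × 10⁻⁴ s⁻².
N = √(2.7790 × 10⁻⁴) = 0.016670 rad s⁻¹ ≈ 0.0167 rad s⁻¹.
Since Δρ > 0 the layer is stably stratified.

0.0167 rad s⁻¹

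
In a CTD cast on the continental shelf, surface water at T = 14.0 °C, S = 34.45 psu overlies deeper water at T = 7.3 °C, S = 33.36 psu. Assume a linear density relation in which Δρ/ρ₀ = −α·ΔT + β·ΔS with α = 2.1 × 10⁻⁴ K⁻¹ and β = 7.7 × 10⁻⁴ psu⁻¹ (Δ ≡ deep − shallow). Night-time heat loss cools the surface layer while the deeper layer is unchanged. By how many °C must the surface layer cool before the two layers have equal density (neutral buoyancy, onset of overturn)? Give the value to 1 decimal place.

2.7 °C

Neutral buoyancy requires Δρ = 0, i.e. −α(T_deep − T_surf′) + β(S_deep − S_surf) = 0.
T_surf′ = T_deep − (β/α)·ΔS = 7.3 − (7.7 × 10⁻⁴/2.1 × 10⁻⁴)·(-1.09) = 11.297 °C.
Cooling required: 14.0 − (11.297) = 2.703 °C.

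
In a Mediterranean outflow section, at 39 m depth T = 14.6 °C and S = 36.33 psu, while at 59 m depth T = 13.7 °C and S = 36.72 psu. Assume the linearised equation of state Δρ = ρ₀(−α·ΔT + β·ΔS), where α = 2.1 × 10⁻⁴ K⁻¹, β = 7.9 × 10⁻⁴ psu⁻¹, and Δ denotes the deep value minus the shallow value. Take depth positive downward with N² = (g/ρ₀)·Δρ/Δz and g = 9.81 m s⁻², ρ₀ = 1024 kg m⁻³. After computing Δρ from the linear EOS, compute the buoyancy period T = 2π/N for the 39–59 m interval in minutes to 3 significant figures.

ΔT = -0.9 K, ΔS = +0.39 psu (deep − shallow).
Δρ/ρ₀ = −αΔT + βΔS = 1.89 × 10⁻⁴ + 3.081 × 10⁻⁴ = 4.971 × 10⁻⁴, so Δρ ≈ 0.5090 kg m⁻³.
N² = (g/ρ₀)·Δρ/Δz = g·(Δρ/ρ₀)/Δz = 9.81 × 4.971 × 10⁻⁴ / 20 = 2.4383 × 10⁻⁴ s⁻².
N = √(2.4383 × 10⁻⁴) = 0.015615 rad s⁻¹ → T = 2π/N = 402.38 s = 6.7063 min ≈ 6.71 min.

6.71 min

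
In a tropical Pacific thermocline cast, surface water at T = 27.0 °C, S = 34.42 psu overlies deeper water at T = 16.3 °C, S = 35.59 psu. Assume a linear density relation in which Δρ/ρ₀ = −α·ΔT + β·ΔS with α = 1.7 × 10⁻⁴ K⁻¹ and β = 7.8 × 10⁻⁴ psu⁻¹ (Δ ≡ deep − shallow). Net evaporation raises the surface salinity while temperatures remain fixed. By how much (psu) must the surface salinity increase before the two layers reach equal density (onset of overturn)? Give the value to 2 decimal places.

3.50 psu

Neutral buoyancy requires −α(T_deep − T_surf) + β(S_deep − S_surf′) = 0.
S_surf′ = S_deep − (α/β)·ΔT = 35.59 − (1.7 × 10⁻⁴/7.8 × 10⁻⁴)·(-10.7) = 37.9221 psu.
Increase required: 37.9221 − 34.42 = 3.5021 psu.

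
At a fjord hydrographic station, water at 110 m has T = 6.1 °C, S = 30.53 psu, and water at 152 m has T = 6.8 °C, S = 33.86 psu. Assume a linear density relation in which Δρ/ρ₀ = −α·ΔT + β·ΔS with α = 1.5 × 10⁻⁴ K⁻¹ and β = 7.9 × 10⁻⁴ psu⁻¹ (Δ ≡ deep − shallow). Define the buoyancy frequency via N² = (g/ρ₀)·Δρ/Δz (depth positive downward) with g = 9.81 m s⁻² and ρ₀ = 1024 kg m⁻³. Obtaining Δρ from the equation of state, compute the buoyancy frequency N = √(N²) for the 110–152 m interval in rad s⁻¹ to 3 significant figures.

0.0243 rad s⁻¹

ΔT = +0.7 K, ΔS = +3.33 psu (deep − shallow).
Δρ/ρ₀ = −αΔT + βΔS = -1.05 × 10⁻⁴ + 2.6307 × 10⁻³ = 2.5257 × 10⁻³, so Δρ ≈ 2.586 kg m⁻³.
N² = (g/ρ₀)·Δρ/Δz = g·(Δρ/ρ₀)/Δz = 9.81 × 2.5257 × 10⁻³ / 42 = 5.8993 × 10⁻⁴ s⁻².
N = √(5.8993 × 10⁻⁴) = 0.024288 rad s⁻¹ ≈ 0.0243 rad s⁻¹.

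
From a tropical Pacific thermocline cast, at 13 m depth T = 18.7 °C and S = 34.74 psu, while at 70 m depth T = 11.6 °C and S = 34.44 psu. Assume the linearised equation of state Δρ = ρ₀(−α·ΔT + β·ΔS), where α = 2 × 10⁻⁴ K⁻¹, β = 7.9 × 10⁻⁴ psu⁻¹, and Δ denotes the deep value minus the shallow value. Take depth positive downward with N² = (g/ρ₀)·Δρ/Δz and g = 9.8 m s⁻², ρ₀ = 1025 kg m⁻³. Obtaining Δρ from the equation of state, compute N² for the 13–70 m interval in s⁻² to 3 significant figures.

ΔT = -7.1 K, ΔS = -0.30 psu (deep − shallow).
Δρ/ρ₀ = −αΔT + βΔS = 1.42 × 10⁻³ − 2.37 × 10⁻⁴ = 1.183 × 10⁻³, so Δρ ≈ 1.213 kg m⁻³.
N² = (g/ρ₀)·Δρ/Δz = g·(Δρ/ρ₀)/Δz = 9.8 × 1.183 × 10⁻³ / 57 = 2.0339 × 10⁻⁴ s⁻² ≈ 2.03 × 10⁻⁴ s⁻².

2.03 × 10⁻⁴ s⁻²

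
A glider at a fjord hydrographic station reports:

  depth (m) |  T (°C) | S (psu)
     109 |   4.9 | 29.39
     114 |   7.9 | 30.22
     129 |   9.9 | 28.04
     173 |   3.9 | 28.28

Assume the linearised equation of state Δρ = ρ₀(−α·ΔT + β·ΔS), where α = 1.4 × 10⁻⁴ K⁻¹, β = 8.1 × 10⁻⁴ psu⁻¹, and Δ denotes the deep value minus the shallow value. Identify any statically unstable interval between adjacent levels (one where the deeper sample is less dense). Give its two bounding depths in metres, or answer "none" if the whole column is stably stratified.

114–129 m

Evaluate Δρ/ρ₀ = −αΔT + βΔS across each adjacent pair:
  109–114 m: −αΔT+βΔS = −(1.4 × 10⁻⁴)(+3.0)+(8.1 × 10⁻⁴)(+0.83) = 2.5 × 10⁻⁴ → stable
  114–129 m: −αΔT+βΔS = −(1.4 × 10⁻⁴)(+2.0)+(8.1 × 10⁻⁴)(-2.18) = -2.0 × 10⁻³ → UNSTABLE
  129–173 m: −αΔT+βΔS = −(1.4 × 10⁻⁴)(-6.0)+(8.1 × 10⁻⁴)(+0.24) = 1.0 × 10⁻³ → stable
The 114–129 m interval has Δρ < 0: lighter water underlies denser water.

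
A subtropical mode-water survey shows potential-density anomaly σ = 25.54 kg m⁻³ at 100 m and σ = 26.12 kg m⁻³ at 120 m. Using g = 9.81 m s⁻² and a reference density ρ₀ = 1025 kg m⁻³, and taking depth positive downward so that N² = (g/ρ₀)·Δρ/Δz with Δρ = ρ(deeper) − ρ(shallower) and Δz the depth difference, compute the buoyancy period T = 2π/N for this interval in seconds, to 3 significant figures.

Δρ = 1026.12 − 1025.54 = 0.58 kg m⁻³ over Δz = 120 − 100 = 20 m.
N² = (9.81/1025) × (0.58/20) = 2.7755 × 10⁻⁴ s⁻².
N = √(2.7755 × 10⁻⁴) = 0.016660 rad s⁻¹, so T = 2π/N = 377.14 s ≈ 377 s.

377 s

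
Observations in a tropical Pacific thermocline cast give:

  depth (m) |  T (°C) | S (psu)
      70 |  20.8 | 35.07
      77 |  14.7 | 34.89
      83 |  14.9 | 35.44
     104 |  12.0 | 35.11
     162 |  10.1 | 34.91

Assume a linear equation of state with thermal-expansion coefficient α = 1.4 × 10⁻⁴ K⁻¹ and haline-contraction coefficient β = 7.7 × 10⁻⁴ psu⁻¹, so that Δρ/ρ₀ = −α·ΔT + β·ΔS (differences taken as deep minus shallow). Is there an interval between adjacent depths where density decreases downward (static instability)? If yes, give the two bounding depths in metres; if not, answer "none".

Evaluate Δρ/ρ₀ = −αΔT + βΔS across each adjacent pair:
  70–77 m: −αΔT+βΔS = −(1.4 × 10⁻⁴)(-6.1)+(7.7 × 10⁻⁴)(-0.18) = 7.2 × 10⁻⁴ → stable
  77–83 m: −αΔT+βΔS = −(1.4 × 10⁻⁴)(+0.2)+(7.7 × 10⁻⁴)(+0.55) = 4.0 × 10⁻⁴ → stable
  83–104 m: −αΔT+βΔS = −(1.4 × 10⁻⁴)(-2.9)+(7.7 × 10⁻⁴)(-0.33) = 1.5 × 10⁻⁴ → stable
  104–162 m: −αΔT+βΔS = −(1.4 × 10⁻⁴)(-1.9)+(7.7 × 10⁻⁴)(-0.20) = 1.1 × 10⁻⁴ → stable
Every interval has Δρ > 0: the column is stably stratified throughout.

none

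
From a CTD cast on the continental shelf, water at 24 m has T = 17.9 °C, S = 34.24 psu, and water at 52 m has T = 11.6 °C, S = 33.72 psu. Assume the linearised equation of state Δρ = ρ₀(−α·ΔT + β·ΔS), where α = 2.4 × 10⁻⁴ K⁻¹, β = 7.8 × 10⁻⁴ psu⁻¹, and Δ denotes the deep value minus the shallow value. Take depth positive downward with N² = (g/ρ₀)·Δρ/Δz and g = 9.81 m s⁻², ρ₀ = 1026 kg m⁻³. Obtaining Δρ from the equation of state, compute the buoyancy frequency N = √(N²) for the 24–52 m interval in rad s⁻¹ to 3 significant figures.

0.0197 rad s⁻¹

ΔT = -6.3 K, ΔS = -0.52 psu (deep − shallow).
Δρ/ρ₀ = −αΔT + βΔS = 1.512 × 10⁻³ − 4.056 × 10⁻⁴ = 1.1064 × 10⁻³, so Δρ ≈ 1.135 kg m⁻³.
N² = (g/ρ₀)·Δρ/Δz = g·(Δρ/ρ₀)/Δz = 9.81 × 1.1064 × 10⁻³ / 28 = 3.8764 × 10⁻⁴ s⁻².
N = √(3.8764 × 10⁻⁴) = 0.019689 rad s⁻¹ ≈ 0.0197 rad s⁻¹.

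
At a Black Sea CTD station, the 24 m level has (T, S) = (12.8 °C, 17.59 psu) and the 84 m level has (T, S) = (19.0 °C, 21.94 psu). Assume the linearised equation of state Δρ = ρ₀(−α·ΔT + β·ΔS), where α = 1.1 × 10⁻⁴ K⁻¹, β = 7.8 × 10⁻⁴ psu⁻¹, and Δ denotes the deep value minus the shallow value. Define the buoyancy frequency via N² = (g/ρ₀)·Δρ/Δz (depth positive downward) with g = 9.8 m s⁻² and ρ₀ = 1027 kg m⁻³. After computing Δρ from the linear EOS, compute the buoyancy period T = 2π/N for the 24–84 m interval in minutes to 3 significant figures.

ΔT = +6.2 K, ΔS = +4.35 psu (deep − shallow).
Δρ/ρ₀ = −αΔT + βΔS = -6.82 × 10⁻⁴ + 3.393 × 10⁻³ = 2.711 × 10⁻³, so Δρ ≈ 2.784 kg m⁻³.
N² = (g/ρ₀)·Δρ/Δz = g·(Δρ/ρ₀)/Δz = 9.8 × 2.711 × 10⁻³ / 60 = 4.4280 × 10⁻⁴ s⁻².
N = √(4.4280 × 10⁻⁴) = 0.021043 rad s⁻¹ → T = 2π/N = 298.59 s = 4.9765 min ≈ 4.98 min.

4.98 min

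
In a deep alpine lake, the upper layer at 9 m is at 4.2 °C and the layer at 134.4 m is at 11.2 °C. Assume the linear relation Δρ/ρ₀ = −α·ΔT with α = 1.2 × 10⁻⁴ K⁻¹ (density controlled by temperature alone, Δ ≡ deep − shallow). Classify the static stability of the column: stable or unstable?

ΔT = 11.2 − 4.2 = +7.0 K, so Δρ/ρ₀ = −αΔT = -8.40 × 10⁻⁴.
Δρ/ρ₀ < 0, so Δρ < 0: deeper water is lighter → statically unstable; the column would overturn.

unstable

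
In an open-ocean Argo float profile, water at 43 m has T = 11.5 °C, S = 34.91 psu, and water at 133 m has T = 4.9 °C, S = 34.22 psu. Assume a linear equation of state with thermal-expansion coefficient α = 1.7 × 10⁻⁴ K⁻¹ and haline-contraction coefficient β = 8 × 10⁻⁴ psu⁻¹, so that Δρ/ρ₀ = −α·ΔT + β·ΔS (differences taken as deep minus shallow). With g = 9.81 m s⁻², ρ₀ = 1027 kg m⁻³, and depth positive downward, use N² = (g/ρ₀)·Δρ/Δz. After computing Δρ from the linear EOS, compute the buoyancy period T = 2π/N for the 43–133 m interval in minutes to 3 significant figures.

ΔT = -6.6 K, ΔS = -0.69 psu (deep − shallow).
Δρ/ρ₀ = −αΔT + βΔS = 1.122 × 10⁻³ − 5.52 × 10⁻⁴ = 5.70 × 10⁻⁴, so Δρ ≈ 0.5854 kg m⁻³.
N² = (g/ρ₀)·Δρ/Δz = g·(Δρ/ρ₀)/Δz = 9.81 × 5.70 × 10⁻⁴ / 90 = 6.2130 × 10⁻⁵ s⁻².
N = √(6.2130 × 10⁻⁵) = 7.8823 × 10⁻³ rad s⁻¹ → T = 2π/N = 797.13 s = 13.286 min ≈ 13.3 min.

13.3 min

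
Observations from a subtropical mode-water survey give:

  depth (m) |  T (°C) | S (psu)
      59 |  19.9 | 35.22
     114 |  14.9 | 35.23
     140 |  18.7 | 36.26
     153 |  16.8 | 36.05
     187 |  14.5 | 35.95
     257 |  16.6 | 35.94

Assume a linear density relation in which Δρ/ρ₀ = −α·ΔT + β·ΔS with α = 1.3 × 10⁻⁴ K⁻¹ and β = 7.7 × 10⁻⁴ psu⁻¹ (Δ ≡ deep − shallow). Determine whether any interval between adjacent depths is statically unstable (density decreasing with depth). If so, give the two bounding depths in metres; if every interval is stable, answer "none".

Evaluate Δρ/ρ₀ = −αΔT + βΔS across each adjacent pair:
  59–114 m: −αΔT+βΔS = −(1.3 × 10⁻⁴)(-5.0)+(7.7 × 10⁻⁴)(+0.01) = 6.6 × 10⁻⁴ → stable
  114–140 m: −αΔT+βΔS = −(1.3 × 10⁻⁴)(+3.8)+(7.7 × 10⁻⁴)(+1.03) = 3.0 × 10⁻⁴ → stable
  140–153 m: −αΔT+βΔS = −(1.3 × 10⁻⁴)(-1.9)+(7.7 × 10⁻⁴)(-0.21) = 8.5 × 10⁻⁵ → stable
  153–187 m: −αΔT+βΔS = −(1.3 × 10⁻⁴)(-2.3)+(7.7 × 10⁻⁴)(-0.10) = 2.2 × 10⁻⁴ → stable
  187–257 m: −αΔT+βΔS = −(1.3 × 10⁻⁴)(+2.1)+(7.7 × 10⁻⁴)(-0.01) = -2.8 × 10⁻⁴ → UNSTABLE
The 187–257 m interval has Δρ < 0: lighter water underlies denser water.

187–257 m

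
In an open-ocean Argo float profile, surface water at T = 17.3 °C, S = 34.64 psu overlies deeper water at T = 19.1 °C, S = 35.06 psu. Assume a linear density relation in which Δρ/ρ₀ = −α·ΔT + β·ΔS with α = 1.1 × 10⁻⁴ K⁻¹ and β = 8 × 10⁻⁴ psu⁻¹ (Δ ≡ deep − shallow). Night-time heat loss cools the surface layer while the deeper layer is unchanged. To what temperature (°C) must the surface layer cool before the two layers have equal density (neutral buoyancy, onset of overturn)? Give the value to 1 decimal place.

Neutral buoyancy requires Δρ = 0, i.e. −α(T_deep − T_surf′) + β(S_deep − S_surf) = 0.
T_surf′ = T_deep − (β/α)·ΔS = 19.1 − (8 × 10⁻⁴/1.1 × 10⁻⁴)·(+0.42) = 16.045 °C.
Cooling required: 17.3 − (16.045) = 1.255 °C.

16.0 °C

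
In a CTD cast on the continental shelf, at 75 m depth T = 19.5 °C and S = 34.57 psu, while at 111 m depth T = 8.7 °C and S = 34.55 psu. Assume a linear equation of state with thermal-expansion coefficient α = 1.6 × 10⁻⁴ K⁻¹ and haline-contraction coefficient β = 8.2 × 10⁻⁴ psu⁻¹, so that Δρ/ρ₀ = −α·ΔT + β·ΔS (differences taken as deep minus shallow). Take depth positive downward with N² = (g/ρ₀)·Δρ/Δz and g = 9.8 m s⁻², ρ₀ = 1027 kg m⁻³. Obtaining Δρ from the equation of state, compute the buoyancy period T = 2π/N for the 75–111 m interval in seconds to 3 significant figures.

291 s

ΔT = -10.8 K, ΔS = -0.02 psu (deep − shallow).
Δρ/ρ₀ = −αΔT + βΔS = 1.728 × 10⁻³ − 1.64 × 10⁻⁵ = 1.7116 × 10⁻³, so Δρ ≈ 1.758 kg m⁻³.
N² = (g/ρ₀)·Δρ/Δz = g·(Δρ/ρ₀)/Δz = 9.8 × 1.7116 × 10⁻³ / 36 = 4.6594 × 10⁻⁴ s⁻².
N = √(4.6594 × 10⁻⁴) = 0.021586 rad s⁻¹ → T = 2π/N = 291.08 s ≈ 291 s.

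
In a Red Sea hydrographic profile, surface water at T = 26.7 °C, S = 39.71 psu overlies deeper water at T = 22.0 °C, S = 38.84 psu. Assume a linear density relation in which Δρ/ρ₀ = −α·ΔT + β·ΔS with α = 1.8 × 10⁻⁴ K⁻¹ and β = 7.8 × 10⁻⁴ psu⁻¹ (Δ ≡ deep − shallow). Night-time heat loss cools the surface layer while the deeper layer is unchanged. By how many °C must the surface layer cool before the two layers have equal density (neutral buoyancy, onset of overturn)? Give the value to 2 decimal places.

Neutral buoyancy requires Δρ = 0, i.e. −α(T_deep − T_surf′) + β(S_deep − S_surf) = 0.
T_surf′ = T_deep − (β/α)·ΔS = 22.0 − (7.8 × 10⁻⁴/1.8 × 10⁻⁴)·(-0.87) = 25.7700 °C.
Cooling required: 26.7 − (25.7700) = 0.9300 °C.

0.93 °C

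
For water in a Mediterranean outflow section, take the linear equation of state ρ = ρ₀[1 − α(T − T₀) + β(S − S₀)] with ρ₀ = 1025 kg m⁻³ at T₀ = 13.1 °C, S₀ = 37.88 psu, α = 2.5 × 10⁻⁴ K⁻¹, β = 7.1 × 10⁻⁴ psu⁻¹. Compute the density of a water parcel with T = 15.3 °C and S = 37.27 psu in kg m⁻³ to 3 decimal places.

1023.992 kg m⁻³

T − T₀ = +2.2 K, S − S₀ = -0.61 psu.
Bracket = 1 − α·(+2.2) + β·(-0.61) = 1 + (-9.831 × 10⁻⁴) = 0.9990169.
ρ = 1025 × 0.9990169 = 1023.992 kg m⁻³.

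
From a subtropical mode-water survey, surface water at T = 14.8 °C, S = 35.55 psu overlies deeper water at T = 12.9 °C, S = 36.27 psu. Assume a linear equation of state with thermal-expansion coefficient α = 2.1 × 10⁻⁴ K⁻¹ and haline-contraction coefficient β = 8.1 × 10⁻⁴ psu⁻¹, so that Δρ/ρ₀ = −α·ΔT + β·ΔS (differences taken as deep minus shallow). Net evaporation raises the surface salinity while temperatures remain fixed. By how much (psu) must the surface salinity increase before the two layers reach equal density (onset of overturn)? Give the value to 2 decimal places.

Neutral buoyancy requires −α(T_deep − T_surf) + β(S_deep − S_surf′) = 0.
S_surf′ = S_deep − (α/β)·ΔT = 36.27 − (2.1 × 10⁻⁴/8.1 × 10⁻⁴)·(-1.9) = 36.7626 psu.
Increase required: 36.7626 − 35.55 = 1.2126 psu.

1.21 psu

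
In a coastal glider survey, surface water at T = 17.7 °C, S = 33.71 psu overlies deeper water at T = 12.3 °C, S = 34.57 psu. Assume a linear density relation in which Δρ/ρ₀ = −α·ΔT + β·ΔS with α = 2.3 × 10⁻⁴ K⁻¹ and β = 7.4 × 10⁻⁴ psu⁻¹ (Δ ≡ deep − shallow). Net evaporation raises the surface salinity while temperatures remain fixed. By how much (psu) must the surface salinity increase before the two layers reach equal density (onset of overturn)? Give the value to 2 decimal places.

2.54 psu

Neutral buoyancy requires −α(T_deep − T_surf) + β(S_deep − S_surf′) = 0.
S_surf′ = S_deep − (α/β)·ΔT = 34.57 − (2.3 × 10⁻⁴/7.4 × 10⁻⁴)·(-5.4) = 36.2484 psu.
Increase required: 36.2484 − 33.71 = 2.5384 psu.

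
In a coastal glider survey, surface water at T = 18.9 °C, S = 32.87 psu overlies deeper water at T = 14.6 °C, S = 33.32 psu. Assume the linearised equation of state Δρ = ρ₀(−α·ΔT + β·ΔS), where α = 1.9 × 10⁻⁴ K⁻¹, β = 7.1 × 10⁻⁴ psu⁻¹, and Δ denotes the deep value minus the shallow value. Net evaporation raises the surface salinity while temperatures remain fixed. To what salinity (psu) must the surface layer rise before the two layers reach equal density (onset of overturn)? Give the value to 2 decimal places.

Neutral buoyancy requires −α(T_deep − T_surf) + β(S_deep − S_surf′) = 0.
S_surf′ = S_deep − (α/β)·ΔT = 33.32 − (1.9 × 10⁻⁴/7.1 × 10⁻⁴)·(-4.3) = 34.4707 psu.
Increase required: 34.4707 − 32.87 = 1.6007 psu.

34.47 psu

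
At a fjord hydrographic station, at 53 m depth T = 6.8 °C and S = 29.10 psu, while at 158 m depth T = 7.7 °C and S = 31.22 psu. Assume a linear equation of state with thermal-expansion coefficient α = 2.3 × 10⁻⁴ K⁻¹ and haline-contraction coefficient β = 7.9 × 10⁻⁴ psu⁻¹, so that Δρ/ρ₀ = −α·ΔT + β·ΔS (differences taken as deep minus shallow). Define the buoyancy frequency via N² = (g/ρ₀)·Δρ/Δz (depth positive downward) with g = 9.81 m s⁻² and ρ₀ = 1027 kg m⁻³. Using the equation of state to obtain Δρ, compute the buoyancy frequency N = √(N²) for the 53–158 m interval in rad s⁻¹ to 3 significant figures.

ΔT = +0.9 K, ΔS = +2.12 psu (deep − shallow).
Δρ/ρ₀ = −αΔT + βΔS = -2.07 × 10⁻⁴ + 1.6748 × 10⁻³ = 1.4678 × 10⁻³, so Δρ ≈ 1.507 kg m⁻³.
N² = (g/ρ₀)·Δρ/Δz = g·(Δρ/ρ₀)/Δz = 9.81 × 1.4678 × 10⁻³ / 105 = 1.3713 × 10⁻⁴ s⁻².
N = √(1.3713 × 10⁻⁴) = 0.011710 rad s⁻¹ ≈ 0.0117 rad s⁻¹.

0.0117 rad s⁻¹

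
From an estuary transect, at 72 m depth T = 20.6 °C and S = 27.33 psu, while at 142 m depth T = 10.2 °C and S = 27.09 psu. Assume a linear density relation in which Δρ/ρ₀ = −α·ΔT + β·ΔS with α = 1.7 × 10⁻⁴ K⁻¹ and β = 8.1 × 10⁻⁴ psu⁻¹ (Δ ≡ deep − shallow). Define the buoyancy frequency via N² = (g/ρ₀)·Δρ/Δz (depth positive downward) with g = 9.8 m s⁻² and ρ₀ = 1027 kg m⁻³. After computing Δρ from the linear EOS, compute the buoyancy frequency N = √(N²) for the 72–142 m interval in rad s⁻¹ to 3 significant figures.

0.0148 rad s⁻¹

ΔT = -10.4 K, ΔS = -0.24 psu (deep − shallow).
Δρ/ρ₀ = −αΔT + βΔS = 1.768 × 10⁻³ − 1.944 × 10⁻⁴ = 1.5736 × 10⁻³, so Δρ ≈ 1.616 kg m⁻³.
N² = (g/ρ₀)·Δρ/Δz = g·(Δρ/ρ₀)/Δz = 9.8 × 1.5736 × 10⁻³ / 70 = 2.2030 × 10⁻⁴ s⁻².
N = √(2.2030 × 10⁻⁴) = 0.014843 rad s⁻¹ ≈ 0.0148 rad s⁻¹.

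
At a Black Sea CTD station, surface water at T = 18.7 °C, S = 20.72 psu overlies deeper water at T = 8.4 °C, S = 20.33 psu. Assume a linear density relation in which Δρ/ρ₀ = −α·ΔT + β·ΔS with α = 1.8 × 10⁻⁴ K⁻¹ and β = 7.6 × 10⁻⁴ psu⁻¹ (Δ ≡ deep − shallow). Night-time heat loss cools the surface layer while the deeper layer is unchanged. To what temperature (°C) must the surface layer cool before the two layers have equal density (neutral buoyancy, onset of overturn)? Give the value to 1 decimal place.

10.0 °C

Neutral buoyancy requires Δρ = 0, i.e. −α(T_deep − T_surf′) + β(S_deep − S_surf) = 0.
T_surf′ = T_deep − (β/α)·ΔS = 8.4 − (7.6 × 10⁻⁴/1.8 × 10⁻⁴)·(-0.39) = 10.047 °C.
Cooling required: 18.7 − (10.047) = 8.653 °C.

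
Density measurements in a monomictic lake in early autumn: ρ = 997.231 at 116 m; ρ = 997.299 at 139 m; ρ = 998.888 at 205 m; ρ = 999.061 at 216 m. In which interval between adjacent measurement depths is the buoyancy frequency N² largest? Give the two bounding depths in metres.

139–205 m

Compute the density gradient over each adjacent pair:
  116–139 m: Δρ/Δz = 0.068/23 = 3.0 × 10⁻³ kg m⁻⁴
  139–205 m: Δρ/Δz = 1.589/66 = 0.024 kg m⁻⁴
  205–216 m: Δρ/Δz = 0.173/11 = 0.016 kg m⁻⁴
The largest gradient is in the 139–205 m interval — the pycnocline.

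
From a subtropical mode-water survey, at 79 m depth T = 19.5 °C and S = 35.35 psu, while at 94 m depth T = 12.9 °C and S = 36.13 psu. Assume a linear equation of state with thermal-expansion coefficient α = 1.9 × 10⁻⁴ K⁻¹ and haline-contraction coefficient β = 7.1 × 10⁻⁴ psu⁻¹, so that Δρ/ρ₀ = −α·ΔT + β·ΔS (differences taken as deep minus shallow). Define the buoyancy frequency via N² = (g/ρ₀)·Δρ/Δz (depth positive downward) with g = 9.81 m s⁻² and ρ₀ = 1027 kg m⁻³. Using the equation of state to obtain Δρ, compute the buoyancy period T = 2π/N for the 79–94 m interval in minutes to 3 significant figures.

3.05 min

ΔT = -6.6 K, ΔS = +0.78 psu (deep − shallow).
Δρ/ρ₀ = −αΔT + βΔS = 1.254 × 10⁻³ + 5.538 × 10⁻⁴ = 1.8078 × 10⁻³, so Δρ ≈ 1.857 kg m⁻³.
N² = (g/ρ₀)·Δρ/Δz = g·(Δρ/ρ₀)/Δz = 9.81 × 1.8078 × 10⁻³ / 15 = 1.1823 × 10⁻³ s⁻².
N = √(1.1823 × 10⁻³) = 0.034385 rad s⁻¹ → T = 2π/N = 182.73 s = 3.0455 min ≈ 3.05 min.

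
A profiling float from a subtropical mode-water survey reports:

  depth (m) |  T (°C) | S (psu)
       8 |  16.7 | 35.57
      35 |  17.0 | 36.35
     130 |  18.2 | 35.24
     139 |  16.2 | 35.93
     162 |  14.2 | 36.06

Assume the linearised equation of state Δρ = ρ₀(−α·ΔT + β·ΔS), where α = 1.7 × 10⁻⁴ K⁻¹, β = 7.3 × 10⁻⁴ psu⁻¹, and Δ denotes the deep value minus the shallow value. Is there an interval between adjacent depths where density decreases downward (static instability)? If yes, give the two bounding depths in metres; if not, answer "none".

35–130 m

Evaluate Δρ/ρ₀ = −αΔT + βΔS across each adjacent pair:
  8–35 m: −αΔT+βΔS = −(1.7 × 10⁻⁴)(+0.3)+(7.3 × 10⁻⁴)(+0.78) = 5.2 × 10⁻⁴ → stable
  35–130 m: −αΔT+βΔS = −(1.7 × 10⁻⁴)(+1.2)+(7.3 × 10⁻⁴)(-1.11) = -1.0 × 10⁻³ → UNSTABLE
  130–139 m: −αΔT+βΔS = −(1.7 × 10⁻⁴)(-2.0)+(7.3 × 10⁻⁴)(+0.69) = 8.4 × 10⁻⁴ → stable
  139–162 m: −αΔT+βΔS = −(1.7 × 10⁻⁴)(-2.0)+(7.3 × 10⁻⁴)(+0.13) = 4.3 × 10⁻⁴ → stable
The 35–130 m interval has Δρ < 0: lighter water underlies denser water.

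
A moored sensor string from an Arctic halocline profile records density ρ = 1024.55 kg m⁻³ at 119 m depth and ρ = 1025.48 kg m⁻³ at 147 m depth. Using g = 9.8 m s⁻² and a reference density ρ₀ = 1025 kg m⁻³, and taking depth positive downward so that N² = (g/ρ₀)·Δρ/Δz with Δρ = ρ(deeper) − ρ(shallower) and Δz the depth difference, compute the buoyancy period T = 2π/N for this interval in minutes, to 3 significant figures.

5.88 min

Δρ = 1025.48 − 1024.55 = 0.93 kg m⁻³ over Δz = 147 − 119 = 28 m.
N² = (9.8/1025) × (0.93/28) = 3.1756 × 10⁻⁴ s⁻².
N = √(3.1756 × 10⁻⁴) = 0.017820 rad s⁻¹, so T = 2π/N = 352.59 s = 5.8765 min ≈ 5.88 min.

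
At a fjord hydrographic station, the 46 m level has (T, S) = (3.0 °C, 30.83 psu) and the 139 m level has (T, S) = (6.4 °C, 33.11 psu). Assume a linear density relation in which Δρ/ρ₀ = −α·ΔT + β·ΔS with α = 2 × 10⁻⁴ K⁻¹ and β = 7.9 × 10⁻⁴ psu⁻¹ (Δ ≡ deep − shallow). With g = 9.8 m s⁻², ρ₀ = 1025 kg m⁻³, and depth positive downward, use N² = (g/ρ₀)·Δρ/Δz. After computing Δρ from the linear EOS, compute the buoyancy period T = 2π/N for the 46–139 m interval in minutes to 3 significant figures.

ΔT = +3.4 K, ΔS = +2.28 psu (deep − shallow).
Δρ/ρ₀ = −αΔT + βΔS = -6.80 × 10⁻⁴ + 1.8012 × 10⁻³ = 1.1212 × 10⁻³, so Δρ ≈ 1.149 kg m⁻³.
N² = (g/ρ₀)·Δρ/Δz = g·(Δρ/ρ₀)/Δz = 9.8 × 1.1212 × 10⁻³ / 93 = 1.1815 × 10⁻⁴ s⁻².
N = √(1.1815 × 10⁻⁴) = 0.010870 rad s⁻¹ → T = 2π/N = 578.03 s = 9.6338 min ≈ 9.63 min.

9.63 min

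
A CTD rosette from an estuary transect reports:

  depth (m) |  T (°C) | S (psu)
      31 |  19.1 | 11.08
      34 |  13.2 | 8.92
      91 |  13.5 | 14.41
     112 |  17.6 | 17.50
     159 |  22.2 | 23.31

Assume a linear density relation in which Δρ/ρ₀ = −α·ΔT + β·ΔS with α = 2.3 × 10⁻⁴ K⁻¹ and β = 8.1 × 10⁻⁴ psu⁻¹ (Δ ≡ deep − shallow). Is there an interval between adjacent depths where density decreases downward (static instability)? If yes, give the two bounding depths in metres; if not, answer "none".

31–34 m

Evaluate Δρ/ρ₀ = −αΔT + βΔS across each adjacent pair:
  31–34 m: −αΔT+βΔS = −(2.3 × 10⁻⁴)(-5.9)+(8.1 × 10⁻⁴)(-2.16) = -3.9 × 10⁻⁴ → UNSTABLE
  34–91 m: −αΔT+βΔS = −(2.3 × 10⁻⁴)(+0.3)+(8.1 × 10⁻⁴)(+5.49) = 4.4 × 10⁻³ → stable
  91–112 m: −αΔT+βΔS = −(2.3 × 10⁻⁴)(+4.1)+(8.1 × 10⁻⁴)(+3.09) = 1.6 × 10⁻³ → stable
  112–159 m: −αΔT+βΔS = −(2.3 × 10⁻⁴)(+4.6)+(8.1 × 10⁻⁴)(+5.81) = 3.6 × 10⁻³ → stable
The 31–34 m interval has Δρ < 0: lighter water underlies denser water.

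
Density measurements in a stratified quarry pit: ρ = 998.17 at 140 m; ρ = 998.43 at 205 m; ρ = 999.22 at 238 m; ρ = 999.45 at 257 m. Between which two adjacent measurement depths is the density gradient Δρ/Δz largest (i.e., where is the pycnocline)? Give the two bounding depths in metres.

Compute the density gradient over each adjacent pair:
  140–205 m: Δρ/Δz = 0.26/65 = 4.0 × 10⁻³ kg m⁻⁴
  205–238 m: Δρ/Δz = 0.79/33 = 0.024 kg m⁻⁴
  238–257 m: Δρ/Δz = 0.23/19 = 0.012 kg m⁻⁴
The largest gradient is in the 205–238 m interval — the pycnocline.

205–238 m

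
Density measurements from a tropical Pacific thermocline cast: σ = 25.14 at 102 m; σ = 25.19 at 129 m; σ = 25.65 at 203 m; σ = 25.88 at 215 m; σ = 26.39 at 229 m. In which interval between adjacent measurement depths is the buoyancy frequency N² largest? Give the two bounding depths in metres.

215–229 m

Compute the density gradient over each adjacent pair:
  102–129 m: Δρ/Δz = 0.05/27 = 1.9 × 10⁻³ kg m⁻⁴
  129–203 m: Δρ/Δz = 0.46/74 = 6.2 × 10⁻³ kg m⁻⁴
  203–215 m: Δρ/Δz = 0.23/12 = 0.019 kg m⁻⁴
  215–229 m: Δρ/Δz = 0.51/14 = 0.036 kg m⁻⁴
The largest gradient is in the 215–229 m interval — the pycnocline.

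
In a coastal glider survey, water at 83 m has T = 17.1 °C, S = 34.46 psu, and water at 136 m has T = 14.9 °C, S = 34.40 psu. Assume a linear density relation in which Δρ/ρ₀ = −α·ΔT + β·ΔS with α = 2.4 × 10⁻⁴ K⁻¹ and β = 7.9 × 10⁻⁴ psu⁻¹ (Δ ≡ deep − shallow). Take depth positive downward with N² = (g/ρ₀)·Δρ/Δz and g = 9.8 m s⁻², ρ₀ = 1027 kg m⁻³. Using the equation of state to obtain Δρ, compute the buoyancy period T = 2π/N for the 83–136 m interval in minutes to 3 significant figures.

ΔT = -2.2 K, ΔS = -0.06 psu (deep − shallow).
Δρ/ρ₀ = −αΔT + βΔS = 5.28 × 10⁻⁴ − 4.74 × 10⁻⁵ = 4.806 × 10⁻⁴, so Δρ ≈ 0.4936 kg m⁻³.
N² = (g/ρ₀)·Δρ/Δz = g·(Δρ/ρ₀)/Δz = 9.8 × 4.806 × 10⁻⁴ / 53 = 8.8866 × 10⁻⁵ s⁻².
N = √(8.8866 × 10⁻⁵) = 9.4269 × 10⁻³ rad s⁻¹ → T = 2π/N = 666.52 s = 11.109 min ≈ 11.1 min.

11.1 min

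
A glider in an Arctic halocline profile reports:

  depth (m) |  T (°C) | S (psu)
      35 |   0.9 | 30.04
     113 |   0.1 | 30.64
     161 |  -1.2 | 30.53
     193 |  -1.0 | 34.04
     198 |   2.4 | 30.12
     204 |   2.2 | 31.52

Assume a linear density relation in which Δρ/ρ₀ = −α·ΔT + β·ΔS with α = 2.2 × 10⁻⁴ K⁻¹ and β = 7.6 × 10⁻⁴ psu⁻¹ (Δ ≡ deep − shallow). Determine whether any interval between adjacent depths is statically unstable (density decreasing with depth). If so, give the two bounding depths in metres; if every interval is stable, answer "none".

Evaluate Δρ/ρ₀ = −αΔT + βΔS across each adjacent pair:
  35–113 m: −αΔT+βΔS = −(2.2 × 10⁻⁴)(-0.8)+(7.6 × 10⁻⁴)(+0.60) = 6.3 × 10⁻⁴ → stable
  113–161 m: −αΔT+βΔS = −(2.2 × 10⁻⁴)(-1.3)+(7.6 × 10⁻⁴)(-0.11) = 2.0 × 10⁻⁴ → stable
  161–193 m: −αΔT+βΔS = −(2.2 × 10⁻⁴)(+0.2)+(7.6 × 10⁻⁴)(+3.51) = 2.6 × 10⁻³ → stable
  193–198 m: −αΔT+βΔS = −(2.2 × 10⁻⁴)(+3.4)+(7.6 × 10⁻⁴)(-3.92) = -3.7 × 10⁻³ → UNSTABLE
  198–204 m: −αΔT+βΔS = −(2.2 × 10⁻⁴)(-0.2)+(7.6 × 10⁻⁴)(+1.40) = 1.1 × 10⁻³ → stable
The 193–198 m interval has Δρ < 0: lighter water underlies denser water.

193–198 m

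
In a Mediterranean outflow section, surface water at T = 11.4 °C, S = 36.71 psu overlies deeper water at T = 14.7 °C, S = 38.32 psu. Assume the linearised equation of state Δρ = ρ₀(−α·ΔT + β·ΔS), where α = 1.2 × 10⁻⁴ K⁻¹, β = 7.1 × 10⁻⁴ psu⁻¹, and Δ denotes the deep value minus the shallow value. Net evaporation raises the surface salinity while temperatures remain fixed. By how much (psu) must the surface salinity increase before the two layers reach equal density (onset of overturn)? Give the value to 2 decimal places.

1.05 psu

Neutral buoyancy requires −α(T_deep − T_surf) + β(S_deep − S_surf′) = 0.
S_surf′ = S_deep − (α/β)·ΔT = 38.32 − (1.2 × 10⁻⁴/7.1 × 10⁻⁴)·(+3.3) = 37.7623 psu.
Increase required: 37.7623 − 36.71 = 1.0523 psu.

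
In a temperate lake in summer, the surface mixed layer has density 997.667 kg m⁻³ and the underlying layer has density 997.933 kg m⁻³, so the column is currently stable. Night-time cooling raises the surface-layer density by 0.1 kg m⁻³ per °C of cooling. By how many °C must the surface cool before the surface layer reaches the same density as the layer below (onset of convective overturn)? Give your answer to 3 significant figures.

2.66 °C

Density deficit of the surface layer: 997.933 − 997.667 = 0.266 kg m⁻³.
Required change = 0.266 / 0.1 = 2.66 °C.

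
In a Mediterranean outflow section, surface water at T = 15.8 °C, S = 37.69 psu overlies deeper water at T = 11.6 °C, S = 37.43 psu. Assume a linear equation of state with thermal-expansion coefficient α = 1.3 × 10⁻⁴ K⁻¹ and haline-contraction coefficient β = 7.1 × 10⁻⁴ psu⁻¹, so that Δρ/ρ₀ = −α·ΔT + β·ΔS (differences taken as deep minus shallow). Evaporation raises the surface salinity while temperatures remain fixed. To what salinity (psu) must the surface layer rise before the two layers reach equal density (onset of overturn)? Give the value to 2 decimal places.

38.20 psu

Neutral buoyancy requires −α(T_deep − T_surf) + β(S_deep − S_surf′) = 0.
S_surf′ = S_deep − (α/β)·ΔT = 37.43 − (1.3 × 10⁻⁴/7.1 × 10⁻⁴)·(-4.2) = 38.1990 psu.
Increase required: 38.1990 − 37.69 = 0.5090 psu.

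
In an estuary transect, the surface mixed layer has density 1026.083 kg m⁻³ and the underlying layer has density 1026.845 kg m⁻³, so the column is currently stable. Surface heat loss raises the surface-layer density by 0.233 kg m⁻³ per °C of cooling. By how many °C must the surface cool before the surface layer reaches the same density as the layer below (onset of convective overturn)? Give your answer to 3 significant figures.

3.27 °C

Density deficit of the surface layer: 1026.845 − 1026.083 = 0.762 kg m⁻³.
Required change = 0.762 / 0.233 = 3.27 °C.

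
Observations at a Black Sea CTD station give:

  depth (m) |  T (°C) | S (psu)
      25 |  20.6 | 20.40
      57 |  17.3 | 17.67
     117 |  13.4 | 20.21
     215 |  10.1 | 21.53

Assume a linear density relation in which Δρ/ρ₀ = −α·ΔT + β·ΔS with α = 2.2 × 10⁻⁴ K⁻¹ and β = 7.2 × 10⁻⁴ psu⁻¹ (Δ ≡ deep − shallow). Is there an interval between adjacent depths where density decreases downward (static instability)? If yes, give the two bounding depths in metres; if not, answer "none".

Evaluate Δρ/ρ₀ = −αΔT + βΔS across each adjacent pair:
  25–57 m: −αΔT+βΔS = −(2.2 × 10⁻⁴)(-3.3)+(7.2 × 10⁻⁴)(-2.73) = -1.2 × 10⁻³ → UNSTABLE
  57–117 m: −αΔT+βΔS = −(2.2 × 10⁻⁴)(-3.9)+(7.2 × 10⁻⁴)(+2.54) = 2.7 × 10⁻³ → stable
  117–215 m: −αΔT+βΔS = −(2.2 × 10⁻⁴)(-3.3)+(7.2 × 10⁻⁴)(+1.32) = 1.7 × 10⁻³ → stable
The 25–57 m interval has Δρ < 0: lighter water underlies denser water.

25–57 m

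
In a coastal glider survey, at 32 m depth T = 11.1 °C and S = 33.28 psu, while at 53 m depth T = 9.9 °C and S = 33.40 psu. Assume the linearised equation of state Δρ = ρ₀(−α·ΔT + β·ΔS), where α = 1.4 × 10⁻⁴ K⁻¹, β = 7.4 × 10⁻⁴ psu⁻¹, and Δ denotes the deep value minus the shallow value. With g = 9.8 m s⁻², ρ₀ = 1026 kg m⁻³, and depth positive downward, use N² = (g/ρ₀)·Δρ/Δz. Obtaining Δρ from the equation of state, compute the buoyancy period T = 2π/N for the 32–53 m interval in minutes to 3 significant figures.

9.57 min

ΔT = -1.2 K, ΔS = +0.12 psu (deep − shallow).
Δρ/ρ₀ = −αΔT + βΔS = 1.68 × 10⁻⁴ + 8.88 × 10⁻⁵ = 2.568 × 10⁻⁴, so Δρ ≈ 0.2635 kg m⁻³.
N² = (g/ρ₀)·Δρ/Δz = g·(Δρ/ρ₀)/Δz = 9.8 × 2.568 × 10⁻⁴ / 21 = 1.1984 × 10⁻⁴ s⁻².
N = √(1.1984 × 10⁻⁴) = 0.010947 rad s⁻¹ → T = 2π/N = 573.96 s = 9.5660 min ≈ 9.57 min.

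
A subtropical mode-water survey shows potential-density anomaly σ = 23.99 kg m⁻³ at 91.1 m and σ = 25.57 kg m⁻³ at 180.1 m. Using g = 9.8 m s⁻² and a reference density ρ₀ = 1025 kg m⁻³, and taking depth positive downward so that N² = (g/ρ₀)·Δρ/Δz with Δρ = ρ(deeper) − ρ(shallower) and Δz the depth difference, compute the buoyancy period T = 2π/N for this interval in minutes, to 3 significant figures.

Δρ = 1025.57 − 1023.99 = 1.58 kg m⁻³ over Δz = 180.1 − 91.1 = 89 m.
N² = (9.8/1025) × (1.58/89) = 1.6973 × 10⁻⁴ s⁻².
N = √(1.6973 × 10⁻⁴) = 0.013028 rad s⁻¹, so T = 2π/N = 482.28 s = 8.0380 min ≈ 8.04 min.
Since Δρ > 0 the layer is stably stratified.

8.04 min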